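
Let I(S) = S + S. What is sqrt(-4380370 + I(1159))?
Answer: 14*I*sqrt(22337) ≈ 2092.4*I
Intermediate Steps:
I(S) = 2*S
sqrt(-4380370 + I(1159)) = sqrt(-4380370 + 2*1159) = sqrt(-4380370 + 2318) = sqrt(-4378052) = 14*I*sqrt(22337)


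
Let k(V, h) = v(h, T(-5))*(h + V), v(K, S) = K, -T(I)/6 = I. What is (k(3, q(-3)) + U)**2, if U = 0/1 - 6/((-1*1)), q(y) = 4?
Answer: 1156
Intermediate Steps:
T(I) = -6*I
U = 6 (U = 0*1 - 6/(-1) = 0 - 6*(-1) = 0 + 6 = 6)
k(V, h) = h*(V + h) (k(V, h) = h*(h + V) = h*(V + h))
(k(3, q(-3)) + U)**2 = (4*(3 + 4) + 6)**2 = (4*7 + 6)**2 = (28 + 6)**2 = 34**2 = 1156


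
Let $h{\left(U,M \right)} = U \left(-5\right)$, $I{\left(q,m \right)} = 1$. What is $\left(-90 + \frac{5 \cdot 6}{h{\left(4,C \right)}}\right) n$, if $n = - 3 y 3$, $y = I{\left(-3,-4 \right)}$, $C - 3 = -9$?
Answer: $\frac{1647}{2} \approx 823.5$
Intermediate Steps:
$C = -6$ ($C = 3 - 9 = -6$)
$y = 1$
$h{\left(U,M \right)} = - 5 U$
$n = -9$ ($n = \left(-3\right) 1 \cdot 3 = \left(-3\right) 3 = -9$)
$\left(-90 + \frac{5 \cdot 6}{h{\left(4,C \right)}}\right) n = \left(-90 + \frac{5 \cdot 6}{\left(-5\right) 4}\right) \left(-9\right) = \left(-90 + \frac{30}{-20}\right) \left(-9\right) = \left(-90 + 30 \left(- \frac{1}{20}\right)\right) \left(-9\right) = \left(-90 - \frac{3}{2}\right) \left(-9\right) = \left(- \frac{183}{2}\right) \left(-9\right) = \frac{1647}{2}$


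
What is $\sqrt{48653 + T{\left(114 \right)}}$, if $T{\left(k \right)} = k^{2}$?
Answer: $\sqrt{61649} \approx 248.29$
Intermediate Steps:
$\sqrt{48653 + T{\left(114 \right)}} = \sqrt{48653 + 114^{2}} = \sqrt{48653 + 12996} = \sqrt{61649}$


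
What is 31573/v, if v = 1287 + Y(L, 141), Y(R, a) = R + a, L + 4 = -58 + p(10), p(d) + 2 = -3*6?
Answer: 31573/1346 ≈ 23.457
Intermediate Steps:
p(d) = -20 (p(d) = -2 - 3*6 = -2 - 18 = -20)
L = -82 (L = -4 + (-58 - 20) = -4 - 78 = -82)
v = 1346 (v = 1287 + (-82 + 141) = 1287 + 59 = 1346)
31573/v = 31573/1346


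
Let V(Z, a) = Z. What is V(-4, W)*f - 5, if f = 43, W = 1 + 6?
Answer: -177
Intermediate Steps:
W = 7
V(-4, W)*f - 5 = -4*43 - 5 = -172 - 5 = -177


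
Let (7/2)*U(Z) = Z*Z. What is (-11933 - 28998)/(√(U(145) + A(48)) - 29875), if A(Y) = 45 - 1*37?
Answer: 8559695375/6247567269 + 40931*√294742/6247567269 ≈ 1.3736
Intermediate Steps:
A(Y) = 8 (A(Y) = 45 - 37 = 8)
U(Z) = 2*Z²/7 (U(Z) = 2*(Z*Z)/7 = 2*Z²/7)
(-11933 - 28998)/(√(U(145) + A(48)) - 29875) = (-11933 - 28998)/(√((2/7)*145² + 8) - 29875) = -40931/(√((2/7)*21025 + 8) - 29875) = -40931/(√(42050/7 + 8) - 29875) = -40931/(√(42106/7) - 29875) = -40931/(√294742/7 - 29875) = -40931/(-29875 + √294742/7)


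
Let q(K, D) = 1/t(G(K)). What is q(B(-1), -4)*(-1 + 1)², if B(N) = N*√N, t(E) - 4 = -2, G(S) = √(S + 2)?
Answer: 0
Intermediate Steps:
G(S) = √(2 + S)
t(E) = 2 (t(E) = 4 - 2 = 2)
B(N) = N^(3/2)
q(K, D) = ½ (q(K, D) = 1/2 = ½)
q(B(-1), -4)*(-1 + 1)² = (-1 + 1)²/2 = (½)*0² = (½)*0 = 0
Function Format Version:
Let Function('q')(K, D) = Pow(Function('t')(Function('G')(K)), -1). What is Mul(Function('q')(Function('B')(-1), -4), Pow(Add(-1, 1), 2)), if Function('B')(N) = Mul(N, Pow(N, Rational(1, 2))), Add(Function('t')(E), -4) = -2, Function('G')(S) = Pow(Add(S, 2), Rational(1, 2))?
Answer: 0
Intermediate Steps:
Function('G')(S) = Pow(Add(2, S), Rational(1, 2))
Function('t')(E) = 2 (Function('t')(E) = Add(4, -2) = 2)
Function('B')(N) = Pow(N, Rational(3, 2))
Function('q')(K, D) = Rational(1, 2) (Function('q')(K, D) = Pow(2, -1) = Rational(1, 2))
Mul(Function('q')(Function('B')(-1), -4), Pow(Add(-1, 1), 2)) = Mul(Rational(1, 2), Pow(Add(-1, 1), 2)) = Mul(Rational(1, 2), Pow(0, 2)) = Mul(Rational(1, 2), 0) = 0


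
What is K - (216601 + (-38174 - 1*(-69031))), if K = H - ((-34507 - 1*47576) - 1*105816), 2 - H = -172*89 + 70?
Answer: -44319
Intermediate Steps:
H = 15240 (H = 2 - (-172*89 + 70) = 2 - (-15308 + 70) = 2 - 1*(-15238) = 2 + 15238 = 15240)
K = 203139 (K = 15240 - ((-34507 - 1*47576) - 1*105816) = 15240 - ((-34507 - 47576) - 105816) = 15240 - (-82083 - 105816) = 15240 - 1*(-187899) = 15240 + 187899 = 203139)
K - (216601 + (-38174 - 1*(-69031))) = 203139 - (216601 + (-38174 - 1*(-69031))) = 203139 - (216601 + (-38174 + 69031)) = 203139 - (216601 + 30857) = 203139 - 1*247458 = 203139 - 247458 = -44319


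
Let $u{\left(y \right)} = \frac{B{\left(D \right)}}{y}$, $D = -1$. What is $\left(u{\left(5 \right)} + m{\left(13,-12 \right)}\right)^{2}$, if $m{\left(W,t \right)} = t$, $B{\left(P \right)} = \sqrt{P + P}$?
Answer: $\frac{\left(60 - i \sqrt{2}\right)^{2}}{25} \approx 143.92 - 6.7882 i$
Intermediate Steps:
$B{\left(P \right)} = \sqrt{2} \sqrt{P}$ ($B{\left(P \right)} = \sqrt{2 P} = \sqrt{2} \sqrt{P}$)
$u{\left(y \right)} = \frac{i \sqrt{2}}{y}$ ($u{\left(y \right)} = \frac{\sqrt{2} \sqrt{-1}}{y} = \frac{\sqrt{2} i}{y} = \frac{i \sqrt{2}}{y}$)
$\left(u{\left(5 \right)} + m{\left(13,-12 \right)}\right)^{2} = \left(\frac{i \sqrt{2}}{5} - 12\right)^{2} = \left(-12 + \frac{i \sqrt{2}}{5}\right)^{2}$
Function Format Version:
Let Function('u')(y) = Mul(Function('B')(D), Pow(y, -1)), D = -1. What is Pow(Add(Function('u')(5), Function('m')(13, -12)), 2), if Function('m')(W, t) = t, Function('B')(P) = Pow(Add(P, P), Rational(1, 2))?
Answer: Mul(Rational(1, 25), Pow(Add(60, Mul(-1, I, Pow(2, Rational(1, 2)))), 2)) ≈ Add(143.92, Mul(-6.7882, I))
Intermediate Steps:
Function('B')(P) = Mul(Pow(2, Rational(1, 2)), Pow(P, Rational(1, 2))) (Function('B')(P) = Pow(Mul(2, P), Rational(1, 2)) = Mul(Pow(2, Rational(1, 2)), Pow(P, Rational(1, 2))))
Function('u')(y) = Mul(I, Pow(2, Rational(1, 2)), Pow(y, -1)) (Function('u')(y) = Mul(Mul(Pow(2, Rational(1, 2)), Pow(-1, Rational(1, 2))), Pow(y, -1)) = Mul(Mul(Pow(2, Rational(1, 2)), I), Pow(y, -1)) = Mul(Mul(I, Pow(2, Rational(1, 2))), Pow(y, -1)) = Mul(I, Pow(2, Rational(1, 2)), Pow(y, -1)))
Pow(Add(Function('u')(5), Function('m')(13, -12)), 2) = Pow(Add(Mul(I, Pow(2, Rational(1, 2)), Pow(5, -1)), -12), 2) = Pow(Add(Mul(I, Pow(2, Rational(1, 2)), Rational(1, 5)), -12), 2) = Pow(Add(Mul(Rational(1, 5), I, Pow(2, Rational(1, 2))), -12), 2) = Pow(Add(-12, Mul(Rational(1, 5), I, Pow(2, Rational(1, 2)))), 2)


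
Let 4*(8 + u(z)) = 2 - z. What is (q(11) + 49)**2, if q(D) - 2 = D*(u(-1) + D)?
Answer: 136161/16 ≈ 8510.1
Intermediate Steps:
u(z) = -15/2 - z/4 (u(z) = -8 + (2 - z)/4 = -8 + (1/2 - z/4) = -15/2 - z/4)
q(D) = 2 + D*(-29/4 + D) (q(D) = 2 + D*((-15/2 - 1/4*(-1)) + D) = 2 + D*((-15/2 + 1/4) + D) = 2 + D*(-29/4 + D))
(q(11) + 49)**2 = ((2 + 11**2 - 29/4*11) + 49)**2 = ((2 + 121 - 319/4) + 49)**2 = (173/4 + 49)**2 = (369/4)**2 = 136161/16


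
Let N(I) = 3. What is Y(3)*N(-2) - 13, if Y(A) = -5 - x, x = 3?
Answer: -37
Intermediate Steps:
Y(A) = -8 (Y(A) = -5 - 1*3 = -5 - 3 = -8)
Y(3)*N(-2) - 13 = -8*3 - 13 = -24 - 13 = -37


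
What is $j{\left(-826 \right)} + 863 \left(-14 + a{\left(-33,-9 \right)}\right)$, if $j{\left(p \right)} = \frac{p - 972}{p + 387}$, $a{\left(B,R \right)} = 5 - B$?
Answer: $\frac{9094366}{439} \approx 20716.0$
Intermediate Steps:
$j{\left(p \right)} = \frac{-972 + p}{387 + p}$
$j{\left(-826 \right)} + 863 \left(-14 + a{\left(-33,-9 \right)}\right) = \frac{-972 - 826}{387 - 826} + 863 \left(-14 + \left(5 - -33\right)\right) = \frac{1}{-439} \left(-1798\right) + 863 \left(-14 + \left(5 + 33\right)\right) = \left(- \frac{1}{439}\right) \left(-1798\right) + 863 \left(-14 + 38\right) = \frac{1798}{439} + 863 \cdot 24 = \frac{1798}{439} + 20712 = \frac{9094366}{439}$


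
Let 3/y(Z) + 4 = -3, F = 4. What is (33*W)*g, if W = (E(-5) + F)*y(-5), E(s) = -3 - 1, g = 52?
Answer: 0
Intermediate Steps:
y(Z) = -3/7 (y(Z) = 3/(-4 - 3) = 3/(-7) = 3*(-⅐) = -3/7)
E(s) = -4
W = 0 (W = (-4 + 4)*(-3/7) = 0*(-3/7) = 0)
(33*W)*g = (33*0)*52 = 0*52 = 0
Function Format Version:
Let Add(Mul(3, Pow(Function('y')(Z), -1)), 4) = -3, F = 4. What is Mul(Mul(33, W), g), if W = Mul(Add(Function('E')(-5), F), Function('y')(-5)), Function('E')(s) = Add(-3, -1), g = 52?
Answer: 0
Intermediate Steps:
Function('y')(Z) = Rational(-3, 7) (Function('y')(Z) = Mul(3, Pow(Add(-4, -3), -1)) = Mul(3, Pow(-7, -1)) = Mul(3, Rational(-1, 7)) = Rational(-3, 7))
Function('E')(s) = -4
W = 0 (W = Mul(Add(-4, 4), Rational(-3, 7)) = Mul(0, Rational(-3, 7)) = 0)
Mul(Mul(33, W), g) = Mul(Mul(33, 0), 52) = Mul(0, 52) = 0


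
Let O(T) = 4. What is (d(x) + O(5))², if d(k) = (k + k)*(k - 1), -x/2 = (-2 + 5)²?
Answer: 473344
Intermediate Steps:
x = -18 (x = -2*(-2 + 5)² = -2*3² = -2*9 = -18)
d(k) = 2*k*(-1 + k) (d(k) = (2*k)*(-1 + k) = 2*k*(-1 + k))
(d(x) + O(5))² = (2*(-18)*(-1 - 18) + 4)² = (2*(-18)*(-19) + 4)² = (684 + 4)² = 688² = 473344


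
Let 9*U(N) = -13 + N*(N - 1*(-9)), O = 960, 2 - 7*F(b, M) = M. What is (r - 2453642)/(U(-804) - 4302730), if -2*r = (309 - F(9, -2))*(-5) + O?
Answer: 309122217/533195642 ≈ 0.57975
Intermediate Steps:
F(b, M) = 2/7 - M/7
U(N) = -13/9 + N*(9 + N)/9 (U(N) = (-13 + N*(N - 1*(-9)))/9 = (-13 + N*(N + 9))/9 = (-13 + N*(9 + N))/9 = -13/9 + N*(9 + N)/9)
r = 4075/14 (r = -((309 - (2/7 - ⅐*(-2)))*(-5) + 960)/2 = -((309 - (2/7 + 2/7))*(-5) + 960)/2 = -((309 - 1*4/7)*(-5) + 960)/2 = -((309 - 4/7)*(-5) + 960)/2 = -((2159/7)*(-5) + 960)/2 = -(-10795/7 + 960)/2 = -½*(-4075/7) = 4075/14 ≈ 291.07)
(r - 2453642)/(U(-804) - 4302730) = (4075/14 - 2453642)/((-13/9 - 804 + (⅑)*(-804)²) - 4302730) = -34346913/(14*((-13/9 - 804 + (⅑)*646416) - 4302730)) = -34346913/(14*((-13/9 - 804 + 71824) - 4302730)) = -34346913/(14*(639167/9 - 4302730)) = -34346913/(14*(-38085403/9)) = -34346913/14*(-9/38085403) = 309122217/533195642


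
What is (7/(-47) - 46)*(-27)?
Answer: 58563/47 ≈ 1246.0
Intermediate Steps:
(7/(-47) - 46)*(-27) = (7*(-1/47) - 46)*(-27) = (-7/47 - 46)*(-27) = -2169/47*(-27) = 58563/47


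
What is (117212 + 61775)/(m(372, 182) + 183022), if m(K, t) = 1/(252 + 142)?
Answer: 70520878/72110669 ≈ 0.97795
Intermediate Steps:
m(K, t) = 1/394
(117212 + 61775)/(m(372, 182) + 183022) = (117212 + 61775)/(1/394 + 183022) = 178987/(72110669/394) = 178987*(394/72110669) = 70520878/72110669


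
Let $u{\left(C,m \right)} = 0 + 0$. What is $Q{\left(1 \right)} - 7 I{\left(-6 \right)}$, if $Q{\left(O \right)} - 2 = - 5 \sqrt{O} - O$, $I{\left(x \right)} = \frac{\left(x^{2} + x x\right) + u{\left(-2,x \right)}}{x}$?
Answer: $80$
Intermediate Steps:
$u{\left(C,m \right)} = 0$
$I{\left(x \right)} = 2 x$ ($I{\left(x \right)} = \frac{\left(x^{2} + x x\right) + 0}{x} = \frac{\left(x^{2} + x^{2}\right) + 0}{x} = \frac{2 x^{2} + 0}{x} = \frac{2 x^{2}}{x} = 2 x$)
$Q{\left(O \right)} = 2 - O - 5 \sqrt{O}$ ($Q{\left(O \right)} = 2 - \left(O + 5 \sqrt{O}\right) = 2 - O - 5 \sqrt{O}$)
$Q{\left(1 \right)} - 7 I{\left(-6 \right)} = \left(2 - 1 - 5 \sqrt{1}\right) - 7 \cdot 2 \left(-6\right) = \left(2 - 1 - 5\right) - -84 = \left(2 - 1 - 5\right) + 84 = -4 + 84 = 80$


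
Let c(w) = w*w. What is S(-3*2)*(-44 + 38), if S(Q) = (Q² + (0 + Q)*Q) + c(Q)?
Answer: -648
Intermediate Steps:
c(w) = w²
S(Q) = 3*Q² (S(Q) = (Q² + (0 + Q)*Q) + Q² = (Q² + Q*Q) + Q² = (Q² + Q²) + Q² = 2*Q² + Q² = 3*Q²)
S(-3*2)*(-44 + 38) = (3*(-3*2)²)*(-44 + 38) = (3*(-6)²)*(-6) = (3*36)*(-6) = 108*(-6) = -648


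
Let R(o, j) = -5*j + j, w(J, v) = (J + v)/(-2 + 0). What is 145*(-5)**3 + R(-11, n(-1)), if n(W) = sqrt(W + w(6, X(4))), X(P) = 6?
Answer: -18125 - 4*I*sqrt(7) ≈ -18125.0 - 10.583*I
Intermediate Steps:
w(J, v) = -J/2 - v/2 (w(J, v) = (J + v)/(-2) = (J + v)*(-1/2) = -J/2 - v/2)
n(W) = sqrt(-6 + W) (n(W) = sqrt(W + (-1/2*6 - 1/2*6)) = sqrt(W + (-3 - 3)) = sqrt(W - 6) = sqrt(-6 + W))
R(o, j) = -4*j
145*(-5)**3 + R(-11, n(-1)) = 145*(-5)**3 - 4*sqrt(-6 - 1) = 145*(-125) - 4*I*sqrt(7) = -18125 - 4*I*sqrt(7)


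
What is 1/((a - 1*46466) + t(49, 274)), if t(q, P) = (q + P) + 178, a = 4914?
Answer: -1/41051 ≈ -2.4360e-5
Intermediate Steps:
t(q, P) = 178 + P + q (t(q, P) = (P + q) + 178 = 178 + P + q)
1/((a - 1*46466) + t(49, 274)) = 1/((4914 - 1*46466) + (178 + 274 + 49)) = 1/((4914 - 46466) + 501) = 1/(-41552 + 501) = 1/(-41051) = -1/41051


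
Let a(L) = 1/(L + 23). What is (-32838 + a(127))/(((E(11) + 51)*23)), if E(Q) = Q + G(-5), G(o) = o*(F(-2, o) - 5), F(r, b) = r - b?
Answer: -4925699/248400 ≈ -19.830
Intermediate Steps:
a(L) = 1/(23 + L)
G(o) = o*(-7 - o) (G(o) = o*((-2 - o) - 5) = o*(-7 - o))
E(Q) = 10 + Q (E(Q) = Q - 1*(-5)*(7 - 5) = Q - 1*(-5)*2 = Q + 10 = 10 + Q)
(-32838 + a(127))/(((E(11) + 51)*23)) = (-32838 + 1/(23 + 127))/((((10 + 11) + 51)*23)) = (-32838 + 1/150)/(((21 + 51)*23)) = (-32838 + 1/150)/((72*23)) = -4925699/150/1656 = -4925699/150*1/1656 = -4925699/248400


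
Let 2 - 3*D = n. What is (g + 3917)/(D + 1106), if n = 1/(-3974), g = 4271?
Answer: 97617336/13193681 ≈ 7.3988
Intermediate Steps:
n = -1/3974 ≈ -0.00025164
D = 7949/11922 (D = 2/3 - 1/3*(-1/3974) = 2/3 + 1/11922 = 7949/11922 ≈ 0.66675)
(g + 3917)/(D + 1106) = (4271 + 3917)/(7949/11922 + 1106) = 8188/(13193681/11922) = 8188*(11922/13193681) = 97617336/13193681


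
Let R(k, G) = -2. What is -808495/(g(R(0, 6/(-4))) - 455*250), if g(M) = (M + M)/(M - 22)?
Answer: 4850970/682499 ≈ 7.1077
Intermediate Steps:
g(M) = 2*M/(-22 + M) (g(M) = (2*M)/(-22 + M) = 2*M/(-22 + M))
-808495/(g(R(0, 6/(-4))) - 455*250) = -808495/(2*(-2)/(-22 - 2) - 455*250) = -808495/(2*(-2)/(-24) - 113750) = -808495/(2*(-2)*(-1/24) - 113750) = -808495/(⅙ - 113750) = -808495/(-682499/6) = -808495*(-6/682499) = 4850970/682499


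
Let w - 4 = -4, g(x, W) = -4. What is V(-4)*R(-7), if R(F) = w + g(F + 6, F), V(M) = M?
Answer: 16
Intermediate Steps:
w = 0 (w = 4 - 4 = 0)
R(F) = -4 (R(F) = 0 - 4 = -4)
V(-4)*R(-7) = -4*(-4) = 16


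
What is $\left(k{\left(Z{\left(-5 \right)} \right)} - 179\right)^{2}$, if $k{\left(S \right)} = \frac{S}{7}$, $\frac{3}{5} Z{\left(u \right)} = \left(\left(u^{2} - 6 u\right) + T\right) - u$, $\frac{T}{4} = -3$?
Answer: $\frac{1375929}{49} \approx 28080.0$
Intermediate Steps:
$T = -12$ ($T = 4 \left(-3\right) = -12$)
$Z{\left(u \right)} = -20 - \frac{35 u}{3} + \frac{5 u^{2}}{3}$ ($Z{\left(u \right)} = \frac{5 \left(\left(\left(u^{2} - 6 u\right) - 12\right) - u\right)}{3} = \frac{5 \left(\left(-12 + u^{2} - 6 u\right) - u\right)}{3} = \frac{5 \left(-12 + u^{2} - 7 u\right)}{3} = -20 - \frac{35 u}{3} + \frac{5 u^{2}}{3}$)
$k{\left(S \right)} = \frac{S}{7}$ ($k{\left(S \right)} = S \frac{1}{7} = \frac{S}{7}$)
$\left(k{\left(Z{\left(-5 \right)} \right)} - 179\right)^{2} = \left(\frac{-20 - - \frac{175}{3} + \frac{5 \left(-5\right)^{2}}{3}}{7} - 179\right)^{2} = \left(\frac{-20 + \frac{175}{3} + \frac{5}{3} \cdot 25}{7} - 179\right)^{2} = \left(\frac{-20 + \frac{175}{3} + \frac{125}{3}}{7} - 179\right)^{2} = \left(\frac{1}{7} \cdot 80 - 179\right)^{2} = \left(\frac{80}{7} - 179\right)^{2} = \left(- \frac{1173}{7}\right)^{2} = \frac{1375929}{49}$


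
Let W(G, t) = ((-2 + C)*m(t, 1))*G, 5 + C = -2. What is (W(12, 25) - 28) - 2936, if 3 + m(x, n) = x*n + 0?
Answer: -5340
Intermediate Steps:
m(x, n) = -3 + n*x (m(x, n) = -3 + (x*n + 0) = -3 + (n*x + 0) = -3 + n*x)
C = -7 (C = -5 - 2 = -7)
W(G, t) = G*(27 - 9*t) (W(G, t) = ((-2 - 7)*(-3 + 1*t))*G = (-9*(-3 + t))*G = (27 - 9*t)*G = G*(27 - 9*t))
(W(12, 25) - 28) - 2936 = (9*12*(3 - 1*25) - 28) - 2936 = (9*12*(3 - 25) - 28) - 2936 = (9*12*(-22) - 28) - 2936 = (-2376 - 28) - 2936 = -2404 - 2936 = -5340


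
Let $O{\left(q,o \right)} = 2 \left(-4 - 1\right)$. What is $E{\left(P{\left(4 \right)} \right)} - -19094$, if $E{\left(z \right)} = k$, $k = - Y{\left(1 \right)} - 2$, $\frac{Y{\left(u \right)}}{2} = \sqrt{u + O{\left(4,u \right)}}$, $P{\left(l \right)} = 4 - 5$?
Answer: $19092 - 6 i \approx 19092.0 - 6.0 i$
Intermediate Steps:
$O{\left(q,o \right)} = -10$ ($O{\left(q,o \right)} = 2 \left(-5\right) = -10$)
$P{\left(l \right)} = -1$ ($P{\left(l \right)} = 4 - 5 = -1$)
$Y{\left(u \right)} = 2 \sqrt{-10 + u}$ ($Y{\left(u \right)} = 2 \sqrt{u - 10} = 2 \sqrt{-10 + u}$)
$k = -2 - 6 i$ ($k = - 2 \sqrt{-10 + 1} - 2 = - 2 \sqrt{-9} - 2 = - 2 \cdot 3 i - 2 = - 6 i - 2 = -2 - 6 i \approx -2.0 - 6.0 i$)
$E{\left(z \right)} = -2 - 6 i$
$E{\left(P{\left(4 \right)} \right)} - -19094 = \left(-2 - 6 i\right) - -19094 = \left(-2 - 6 i\right) + 19094 = 19092 - 6 i$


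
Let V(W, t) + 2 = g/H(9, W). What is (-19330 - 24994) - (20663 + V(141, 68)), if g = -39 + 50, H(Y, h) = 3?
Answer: -194966/3 ≈ -64989.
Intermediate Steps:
g = 11
V(W, t) = 5/3 (V(W, t) = -2 + 11/3 = 5/3)
(-19330 - 24994) - (20663 + V(141, 68)) = (-19330 - 24994) - (20663 + 5/3) = -44324 - 1*61994/3 = -44324 - 61994/3 = -194966/3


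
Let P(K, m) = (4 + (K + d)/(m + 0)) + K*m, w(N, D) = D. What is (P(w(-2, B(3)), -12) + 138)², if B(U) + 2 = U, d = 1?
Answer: 606841/36 ≈ 16857.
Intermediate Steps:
B(U) = -2 + U
P(K, m) = 4 + K*m + (1 + K)/m (P(K, m) = (4 + (K + 1)/(m + 0)) + K*m = (4 + (1 + K)/m) + K*m = 4 + K*m + (1 + K)/m)
(P(w(-2, B(3)), -12) + 138)² = ((1 + (-2 + 3) - 12*(4 + (-2 + 3)*(-12)))/(-12) + 138)² = (-(1 + 1 - 12*(4 + 1*(-12)))/12 + 138)² = (-(1 + 1 - 12*(4 - 12))/12 + 138)² = (-(1 + 1 - 12*(-8))/12 + 138)² = (-(1 + 1 + 96)/12 + 138)² = (-1/12*98 + 138)² = (-49/6 + 138)² = (779/6)² = 606841/36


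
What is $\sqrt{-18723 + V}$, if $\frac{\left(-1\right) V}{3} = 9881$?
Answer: $3 i \sqrt{5374} \approx 219.92 i$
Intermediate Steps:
$V = -29643$ ($V = \left(-3\right) 9881 = -29643$)
$\sqrt{-18723 + V} = \sqrt{-18723 - 29643} = \sqrt{-48366} = 3 i \sqrt{5374}$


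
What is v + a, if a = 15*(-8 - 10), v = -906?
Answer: -1176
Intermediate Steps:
a = -270 (a = 15*(-18) = -270)
v + a = -906 - 270 = -1176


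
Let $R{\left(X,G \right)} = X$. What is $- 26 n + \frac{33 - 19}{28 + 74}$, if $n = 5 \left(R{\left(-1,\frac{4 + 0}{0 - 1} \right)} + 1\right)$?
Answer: $\frac{7}{51} \approx 0.13725$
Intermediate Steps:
$n = 0$ ($n = 5 \left(-1 + 1\right) = 5 \cdot 0 = 0$)
$- 26 n + \frac{33 - 19}{28 + 74} = \left(-26\right) 0 + \frac{33 - 19}{28 + 74} = 0 + \frac{14}{102} = 0 + 14 \cdot \frac{1}{102} = 0 + \frac{7}{51} = \frac{7}{51}$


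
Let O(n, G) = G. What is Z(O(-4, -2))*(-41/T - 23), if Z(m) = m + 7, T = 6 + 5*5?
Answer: -3770/31 ≈ -121.61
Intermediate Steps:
T = 31 (T = 6 + 25 = 31)
Z(m) = 7 + m
Z(O(-4, -2))*(-41/T - 23) = (7 - 2)*(-41/31 - 23) = 5*(-41*1/31 - 23) = 5*(-41/31 - 23) = 5*(-754/31) = -3770/31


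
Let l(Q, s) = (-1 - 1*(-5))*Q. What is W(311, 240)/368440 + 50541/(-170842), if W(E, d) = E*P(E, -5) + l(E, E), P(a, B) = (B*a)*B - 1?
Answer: 98659574149/15736256620 ≈ 6.2696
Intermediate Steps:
P(a, B) = -1 + a*B**2 (P(a, B) = a*B**2 - 1 = -1 + a*B**2)
l(Q, s) = 4*Q (l(Q, s) = (-1 + 5)*Q = 4*Q)
W(E, d) = 4*E + E*(-1 + 25*E) (W(E, d) = E*(-1 + E*(-5)**2) + 4*E = E*(-1 + E*25) + 4*E = E*(-1 + 25*E) + 4*E = 4*E + E*(-1 + 25*E))
W(311, 240)/368440 + 50541/(-170842) = (311*(3 + 25*311))/368440 + 50541/(-170842) = (311*(3 + 7775))*(1/368440) + 50541*(-1/170842) = (311*7778)*(1/368440) - 50541/170842 = 2418958*(1/368440) - 50541/170842 = 1209479/184220 - 50541/170842 = 98659574149/15736256620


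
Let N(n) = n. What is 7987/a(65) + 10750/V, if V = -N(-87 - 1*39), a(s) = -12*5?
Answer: -60227/1260 ≈ -47.799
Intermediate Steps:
a(s) = -60
V = 126 (V = -(-87 - 1*39) = -(-87 - 39) = -1*(-126) = 126)
7987/a(65) + 10750/V = 7987/(-60) + 10750/126 = 7987*(-1/60) + 10750*(1/126) = -7987/60 + 5375/63 = -60227/1260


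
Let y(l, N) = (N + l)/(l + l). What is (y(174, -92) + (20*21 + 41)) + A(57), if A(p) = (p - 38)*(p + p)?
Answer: 457139/174 ≈ 2627.2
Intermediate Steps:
y(l, N) = (N + l)/(2*l) (y(l, N) = (N + l)/((2*l)) = (N + l)*(1/(2*l)) = (N + l)/(2*l))
A(p) = 2*p*(-38 + p) (A(p) = (-38 + p)*(2*p) = 2*p*(-38 + p))
(y(174, -92) + (20*21 + 41)) + A(57) = ((½)*(-92 + 174)/174 + (20*21 + 41)) + 2*57*(-38 + 57) = ((½)*(1/174)*82 + (420 + 41)) + 2*57*19 = (41/174 + 461) + 2166 = 80255/174 + 2166 = 457139/174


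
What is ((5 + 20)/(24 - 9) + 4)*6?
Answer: 34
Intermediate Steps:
((5 + 20)/(24 - 9) + 4)*6 = (25/15 + 4)*6 = (25*(1/15) + 4)*6 = (5/3 + 4)*6 = (17/3)*6 = 34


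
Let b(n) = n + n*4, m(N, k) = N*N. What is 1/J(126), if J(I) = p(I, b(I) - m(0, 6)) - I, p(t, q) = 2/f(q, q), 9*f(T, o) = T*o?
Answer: -22050/2778299 ≈ -0.0079365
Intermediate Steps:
m(N, k) = N²
f(T, o) = T*o/9 (f(T, o) = (T*o)/9 = T*o/9)
b(n) = 5*n (b(n) = n + 4*n = 5*n)
p(t, q) = 18/q² (p(t, q) = 2/((q*q/9)) = 2/((q²/9)) = 2*(9/q²) = 18/q²)
J(I) = -I + 18/(25*I²) (J(I) = 18/(5*I - 1*0²)² - I = 18/(5*I - 1*0)² - I = 18/(5*I + 0)² - I = 18/(5*I)² - I = 18*(1/(25*I²)) - I = 18/(25*I²) - I = -I + 18/(25*I²))
1/J(126) = 1/(-1*126 + (18/25)/126²) = 1/(-126 + (18/25)*(1/15876)) = 1/(-126 + 1/22050) = 1/(-2778299/22050) = -22050/2778299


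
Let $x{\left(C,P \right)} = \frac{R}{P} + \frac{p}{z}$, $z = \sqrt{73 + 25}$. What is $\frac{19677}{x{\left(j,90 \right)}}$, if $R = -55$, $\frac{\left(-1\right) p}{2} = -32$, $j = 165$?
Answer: $\frac{190906254}{657623} + \frac{1428077952 \sqrt{2}}{657623} \approx 3361.4$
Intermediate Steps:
$z = 7 \sqrt{2}$ ($z = \sqrt{98} = 7 \sqrt{2} \approx 9.8995$)
$p = 64$ ($p = \left(-2\right) \left(-32\right) = 64$)
$x{\left(C,P \right)} = - \frac{55}{P} + \frac{32 \sqrt{2}}{7}$ ($x{\left(C,P \right)} = - \frac{55}{P} + \frac{64}{7 \sqrt{2}} = - \frac{55}{P} + 64 \frac{\sqrt{2}}{14} = - \frac{55}{P} + \frac{32 \sqrt{2}}{7}$)
$\frac{19677}{x{\left(j,90 \right)}} = \frac{19677}{- \frac{55}{90} + \frac{32 \sqrt{2}}{7}} = \frac{19677}{\left(-55\right) \frac{1}{90} + \frac{32 \sqrt{2}}{7}} = \frac{19677}{- \frac{11}{18} + \frac{32 \sqrt{2}}{7}}$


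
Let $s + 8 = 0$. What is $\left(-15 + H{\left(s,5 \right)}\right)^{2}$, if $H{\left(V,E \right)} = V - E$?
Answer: $784$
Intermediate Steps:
$s = -8$ ($s = -8 + 0 = -8$)
$\left(-15 + H{\left(s,5 \right)}\right)^{2} = \left(-15 - 13\right)^{2} = \left(-28\right)^{2} = 784$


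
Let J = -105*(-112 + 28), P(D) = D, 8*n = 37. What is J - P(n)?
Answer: 70523/8 ≈ 8815.4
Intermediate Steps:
n = 37/8 (n = (1/8)*37 = 37/8 ≈ 4.6250)
J = 8820 (J = -105*(-84) = 8820)
J - P(n) = 8820 - 1*37/8 = 8820 - 37/8 = 70523/8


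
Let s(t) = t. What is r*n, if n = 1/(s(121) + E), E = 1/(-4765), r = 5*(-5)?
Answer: -119125/576564 ≈ -0.20661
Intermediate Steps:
r = -25
E = -1/4765 ≈ -0.00020986
n = 4765/576564 (n = 1/(121 - 1/4765) = 1/(576564/4765) = 4765/576564 ≈ 0.0082645)
r*n = -25*4765/576564 = -119125/576564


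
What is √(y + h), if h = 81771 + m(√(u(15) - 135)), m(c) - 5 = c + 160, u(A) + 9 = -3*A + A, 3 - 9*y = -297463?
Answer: √(1034890 + 9*I*√174)/3 ≈ 339.1 + 0.01945*I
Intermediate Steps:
y = 297466/9 (y = ⅓ - ⅑*(-297463) = ⅓ + 297463/9 = 297466/9 ≈ 33052.)
u(A) = -9 - 2*A (u(A) = -9 + (-3*A + A) = -9 - 2*A)
m(c) = 165 + c (m(c) = 5 + (c + 160) = 5 + (160 + c) = 165 + c)
h = 81936 + I*√174 (h = 81771 + (165 + √((-9 - 2*15) - 135)) = 81771 + (165 + √((-9 - 30) - 135)) = 81771 + (165 + √(-39 - 135)) = 81771 + (165 + √(-174)) = 81771 + (165 + I*√174) = 81936 + I*√174 ≈ 81936.0 + 13.191*I)
√(y + h) = √(297466/9 + (81936 + I*√174)) = √(1034890/9 + I*√174)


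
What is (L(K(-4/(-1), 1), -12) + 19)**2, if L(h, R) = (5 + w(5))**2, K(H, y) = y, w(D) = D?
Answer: 14161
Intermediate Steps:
L(h, R) = 100 (L(h, R) = (5 + 5)**2 = 10**2 = 100)
(L(K(-4/(-1), 1), -12) + 19)**2 = (100 + 19)**2 = 119**2 = 14161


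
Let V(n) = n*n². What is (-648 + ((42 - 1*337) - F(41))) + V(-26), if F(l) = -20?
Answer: -18499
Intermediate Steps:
V(n) = n³
(-648 + ((42 - 1*337) - F(41))) + V(-26) = (-648 + ((42 - 1*337) - 1*(-20))) + (-26)³ = (-648 + ((42 - 337) + 20)) - 17576 = (-648 + (-295 + 20)) - 17576 = (-648 - 275) - 17576 = -923 - 17576 = -18499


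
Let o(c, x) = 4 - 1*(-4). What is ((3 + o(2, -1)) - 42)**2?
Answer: 961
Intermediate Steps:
o(c, x) = 8 (o(c, x) = 4 + 4 = 8)
((3 + o(2, -1)) - 42)**2 = ((3 + 8) - 42)**2 = (11 - 42)**2 = (-31)**2 = 961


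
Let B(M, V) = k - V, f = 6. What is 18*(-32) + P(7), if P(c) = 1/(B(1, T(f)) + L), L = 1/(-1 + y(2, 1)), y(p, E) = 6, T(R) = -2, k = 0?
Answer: -6331/11 ≈ -575.54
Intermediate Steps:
B(M, V) = -V (B(M, V) = 0 - V = -V)
L = 1/5 (L = 1/(-1 + 6) = 1/5 ≈ 0.20000)
P(c) = 5/11 (P(c) = 1/(-1*(-2) + 1/5) = 1/(2 + 1/5) = 1/(11/5) = 5/11)
18*(-32) + P(7) = 18*(-32) + 5/11 = -576 + 5/11 = -6331/11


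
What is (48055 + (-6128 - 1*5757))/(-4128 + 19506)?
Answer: 18085/7689 ≈ 2.3521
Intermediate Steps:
(48055 + (-6128 - 1*5757))/(-4128 + 19506) = (48055 + (-6128 - 5757))/15378 = (48055 - 11885)*(1/15378) = 36170*(1/15378) = 18085/7689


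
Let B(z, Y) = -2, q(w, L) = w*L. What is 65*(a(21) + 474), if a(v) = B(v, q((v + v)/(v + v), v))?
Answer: 30680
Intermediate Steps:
q(w, L) = L*w
a(v) = -2
65*(a(21) + 474) = 65*(-2 + 474) = 65*472 = 30680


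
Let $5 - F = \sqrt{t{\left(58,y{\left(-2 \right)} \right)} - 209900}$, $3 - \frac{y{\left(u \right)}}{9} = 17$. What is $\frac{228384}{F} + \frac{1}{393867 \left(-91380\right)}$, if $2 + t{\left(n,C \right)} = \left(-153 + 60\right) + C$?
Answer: $\frac{20549744785896527}{3781741862651580} + \frac{114192 i \sqrt{210121}}{105073} \approx 5.4339 + 498.17 i$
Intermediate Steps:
$y{\left(u \right)} = -126$ ($y{\left(u \right)} = 27 - 153 = -126$)
$t{\left(n,C \right)} = -95 + C$ ($t{\left(n,C \right)} = -2 + \left(\left(-153 + 60\right) + C\right) = -2 + \left(-93 + C\right) = -95 + C$)
$F = 5 - i \sqrt{210121}$ ($F = 5 - \sqrt{\left(-95 - 126\right) - 209900} = 5 - \sqrt{-221 - 209900} = 5 - \sqrt{-210121} = 5 - i \sqrt{210121} \approx 5.0 - 458.39 i$)
$\frac{228384}{F} + \frac{1}{393867 \left(-91380\right)} = \frac{228384}{5 - i \sqrt{210121}} + \frac{1}{393867 \left(-91380\right)} = \frac{228384}{5 - i \sqrt{210121}} + \frac{1}{393867} \left(- \frac{1}{91380}\right) = \frac{228384}{5 - i \sqrt{210121}} - \frac{1}{35991566460} = - \frac{1}{35991566460} + \frac{228384}{5 - i \sqrt{210121}}$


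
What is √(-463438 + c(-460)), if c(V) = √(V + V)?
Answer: √(-463438 + 2*I*√230) ≈ 0.022 + 680.76*I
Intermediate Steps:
c(V) = √2*√V (c(V) = √(2*V) = √2*√V)
√(-463438 + c(-460)) = √(-463438 + √2*√(-460)) = √(-463438 + √2*(2*I*√115)) = √(-463438 + 2*I*√230)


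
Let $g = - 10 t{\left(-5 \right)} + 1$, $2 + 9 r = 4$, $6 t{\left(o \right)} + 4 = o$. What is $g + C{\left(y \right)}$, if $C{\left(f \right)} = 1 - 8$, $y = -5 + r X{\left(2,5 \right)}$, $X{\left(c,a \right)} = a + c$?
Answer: $9$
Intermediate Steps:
$t{\left(o \right)} = - \frac{2}{3} + \frac{o}{6}$
$r = \frac{2}{9}$ ($r = - \frac{2}{9} + \frac{1}{9} \cdot 4 = - \frac{2}{9} + \frac{4}{9} = \frac{2}{9} \approx 0.22222$)
$y = - \frac{31}{9}$ ($y = -5 + \frac{2 \left(5 + 2\right)}{9} = -5 + \frac{2}{9} \cdot 7 = -5 + \frac{14}{9} = - \frac{31}{9} \approx -3.4444$)
$C{\left(f \right)} = -7$
$g = 16$ ($g = - 10 \left(- \frac{2}{3} + \frac{1}{6} \left(-5\right)\right) + 1 = - 10 \left(- \frac{2}{3} - \frac{5}{6}\right) + 1 = \left(-10\right) \left(- \frac{3}{2}\right) + 1 = 15 + 1 = 16$)
$g + C{\left(y \right)} = 16 - 7 = 9$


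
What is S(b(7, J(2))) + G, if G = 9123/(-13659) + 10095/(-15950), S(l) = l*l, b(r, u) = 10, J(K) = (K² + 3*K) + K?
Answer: 49431507/500830 ≈ 98.699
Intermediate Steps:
J(K) = K² + 4*K
S(l) = l²
G = -651493/500830 (G = 9123*(-1/13659) + 10095*(-1/15950) = -3041/4553 - 2019/3190 = -651493/500830 ≈ -1.3008)
S(b(7, J(2))) + G = 10² - 651493/500830 = 100 - 651493/500830 = 49431507/500830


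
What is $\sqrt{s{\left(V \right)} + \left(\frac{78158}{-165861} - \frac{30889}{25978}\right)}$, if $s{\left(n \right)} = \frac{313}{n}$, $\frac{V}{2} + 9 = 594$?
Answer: $\frac{2 i \sqrt{758642373241433669235}}{46677984795} \approx 1.1801 i$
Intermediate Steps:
$V = 1170$ ($V = -18 + 2 \cdot 594 = -18 + 1188 = 1170$)
$\sqrt{s{\left(V \right)} + \left(\frac{78158}{-165861} - \frac{30889}{25978}\right)} = \sqrt{\frac{313}{1170} + \left(\frac{78158}{-165861} - \frac{30889}{25978}\right)} = \sqrt{313 \cdot \frac{1}{1170} + \left(78158 \left(- \frac{1}{165861}\right) - \frac{30889}{25978}\right)} = \sqrt{\frac{313}{1170} - \frac{7153668953}{4308737058}} = \sqrt{- \frac{195032165996}{140033954385}} = \frac{2 i \sqrt{758642373241433669235}}{46677984795}$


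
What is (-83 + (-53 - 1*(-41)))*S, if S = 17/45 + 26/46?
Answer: -18544/207 ≈ -89.584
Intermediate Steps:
S = 976/1035 (S = 17*(1/45) + 26*(1/46) = 17/45 + 13/23 = 976/1035 ≈ 0.94300)
(-83 + (-53 - 1*(-41)))*S = (-83 + (-53 - 1*(-41)))*(976/1035) = (-83 + (-53 + 41))*(976/1035) = (-83 - 12)*(976/1035) = -95*976/1035 = -18544/207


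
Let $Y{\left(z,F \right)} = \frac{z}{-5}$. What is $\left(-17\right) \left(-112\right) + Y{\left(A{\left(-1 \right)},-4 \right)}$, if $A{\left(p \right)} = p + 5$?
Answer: $\frac{9516}{5} \approx 1903.2$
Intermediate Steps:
$A{\left(p \right)} = 5 + p$
$Y{\left(z,F \right)} = - \frac{z}{5}$ ($Y{\left(z,F \right)} = z \left(- \frac{1}{5}\right) = - \frac{z}{5}$)
$\left(-17\right) \left(-112\right) + Y{\left(A{\left(-1 \right)},-4 \right)} = \left(-17\right) \left(-112\right) - \frac{5 - 1}{5} = 1904 - \frac{4}{5} = \frac{9516}{5}$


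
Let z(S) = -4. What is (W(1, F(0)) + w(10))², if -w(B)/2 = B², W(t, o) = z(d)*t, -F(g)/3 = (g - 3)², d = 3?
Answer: 41616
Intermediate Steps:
F(g) = -3*(-3 + g)² (F(g) = -3*(g - 3)² = -3*(-3 + g)²)
W(t, o) = -4*t
w(B) = -2*B²
(W(1, F(0)) + w(10))² = (-4*1 - 2*10²)² = (-4 - 2*100)² = (-4 - 200)² = (-204)² = 41616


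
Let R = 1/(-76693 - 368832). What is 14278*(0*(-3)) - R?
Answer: 1/445525 ≈ 2.2445e-6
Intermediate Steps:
R = -1/445525 (R = 1/(-445525) = -1/445525 ≈ -2.2445e-6)
14278*(0*(-3)) - R = 14278*(0*(-3)) - 1*(-1/445525) = 14278*0 + 1/445525 = 0 + 1/445525 = 1/445525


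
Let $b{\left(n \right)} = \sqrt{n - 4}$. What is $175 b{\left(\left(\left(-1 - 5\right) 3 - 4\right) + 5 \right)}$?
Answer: $175 i \sqrt{21} \approx 801.95 i$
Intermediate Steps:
$b{\left(n \right)} = \sqrt{-4 + n}$
$175 b{\left(\left(\left(-1 - 5\right) 3 - 4\right) + 5 \right)} = 175 \sqrt{-4 + \left(\left(\left(-1 - 5\right) 3 - 4\right) + 5\right)} = 175 \sqrt{-4 + \left(\left(\left(-6\right) 3 - 4\right) + 5\right)} = 175 \sqrt{-4 + \left(\left(-18 - 4\right) + 5\right)} = 175 \sqrt{-4 + \left(-22 + 5\right)} = 175 \sqrt{-4 - 17} = 175 \sqrt{-21} = 175 i \sqrt{21}$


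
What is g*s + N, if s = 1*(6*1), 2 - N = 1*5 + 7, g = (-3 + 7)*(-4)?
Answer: -106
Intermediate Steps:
g = -16 (g = 4*(-4) = -16)
N = -10 (N = 2 - (1*5 + 7) = 2 - (5 + 7) = 2 - 1*12 = 2 - 12 = -10)
s = 6 (s = 1*6 = 6)
g*s + N = -16*6 - 10 = -96 - 10 = -106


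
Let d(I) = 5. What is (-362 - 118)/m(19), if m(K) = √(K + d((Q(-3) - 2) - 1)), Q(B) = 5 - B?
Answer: -40*√6 ≈ -97.980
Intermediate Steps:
m(K) = √(5 + K) (m(K) = √(K + 5) = √(5 + K))
(-362 - 118)/m(19) = (-362 - 118)/(√(5 + 19)) = -480*√6/12 = -40*√6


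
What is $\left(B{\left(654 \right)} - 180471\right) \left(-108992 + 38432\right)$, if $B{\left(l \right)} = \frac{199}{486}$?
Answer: $\frac{343818131440}{27} \approx 1.2734 \cdot 10^{10}$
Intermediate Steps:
$B{\left(l \right)} = \frac{199}{486}$ ($B{\left(l \right)} = 199 \cdot \frac{1}{486} = \frac{199}{486}$)
$\left(B{\left(654 \right)} - 180471\right) \left(-108992 + 38432\right) = \left(\frac{199}{486} - 180471\right) \left(-108992 + 38432\right) = \left(- \frac{87708707}{486}\right) \left(-70560\right) = \frac{343818131440}{27}$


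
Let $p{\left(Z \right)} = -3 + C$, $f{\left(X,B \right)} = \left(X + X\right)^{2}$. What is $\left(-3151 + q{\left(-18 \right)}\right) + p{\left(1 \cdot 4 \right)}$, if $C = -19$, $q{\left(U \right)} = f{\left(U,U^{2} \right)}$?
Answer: $-1877$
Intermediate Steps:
$f{\left(X,B \right)} = 4 X^{2}$ ($f{\left(X,B \right)} = \left(2 X\right)^{2} = 4 X^{2}$)
$q{\left(U \right)} = 4 U^{2}$
$p{\left(Z \right)} = -22$ ($p{\left(Z \right)} = -3 - 19 = -22$)
$\left(-3151 + q{\left(-18 \right)}\right) + p{\left(1 \cdot 4 \right)} = \left(-3151 + 4 \left(-18\right)^{2}\right) - 22 = \left(-3151 + 4 \cdot 324\right) - 22 = \left(-3151 + 1296\right) - 22 = -1855 - 22 = -1877$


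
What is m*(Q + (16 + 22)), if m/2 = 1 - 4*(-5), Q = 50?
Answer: 3696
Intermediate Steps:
m = 42 (m = 2*(1 - 4*(-5)) = 2*(1 + 20) = 2*21 = 42)
m*(Q + (16 + 22)) = 42*(50 + (16 + 22)) = 42*(50 + 38) = 42*88 = 3696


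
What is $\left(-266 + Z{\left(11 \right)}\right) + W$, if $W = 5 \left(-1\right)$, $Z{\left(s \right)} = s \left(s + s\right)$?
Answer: $-29$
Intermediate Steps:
$Z{\left(s \right)} = 2 s^{2}$ ($Z{\left(s \right)} = s 2 s = 2 s^{2}$)
$W = -5$
$\left(-266 + Z{\left(11 \right)}\right) + W = \left(-266 + 2 \cdot 11^{2}\right) - 5 = \left(-266 + 2 \cdot 121\right) - 5 = \left(-266 + 242\right) - 5 = -24 - 5 = -29$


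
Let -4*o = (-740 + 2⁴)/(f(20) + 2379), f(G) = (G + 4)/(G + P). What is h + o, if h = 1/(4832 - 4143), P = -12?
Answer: 127091/1641198 ≈ 0.077438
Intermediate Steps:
f(G) = (4 + G)/(-12 + G) (f(G) = (G + 4)/(G - 12) = (4 + G)/(-12 + G))
h = 1/689 ≈ 0.0014514
o = 181/2382 (o = -(-740 + 2⁴)/(4*((4 + 20)/(-12 + 20) + 2379)) = -(-740 + 16)/(4*(24/8 + 2379)) = -(-181)/((⅛)*24 + 2379) = -(-181)/(3 + 2379) = -(-181)/2382 = -¼*(-362/1191) = 181/2382 ≈ 0.075987)
h + o = 1/689 + 181/2382 = 127091/1641198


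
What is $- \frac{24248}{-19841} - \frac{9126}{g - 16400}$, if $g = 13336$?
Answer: $\frac{127682419}{30396412} \approx 4.2006$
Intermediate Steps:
$- \frac{24248}{-19841} - \frac{9126}{g - 16400} = - \frac{24248}{-19841} - \frac{9126}{13336 - 16400} = \left(-24248\right) \left(- \frac{1}{19841}\right) - \frac{9126}{-3064} = \frac{24248}{19841} - - \frac{4563}{1532} = \frac{24248}{19841} + \frac{4563}{1532} = \frac{127682419}{30396412}$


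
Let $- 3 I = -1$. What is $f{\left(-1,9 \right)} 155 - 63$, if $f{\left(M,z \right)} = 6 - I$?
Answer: $\frac{2446}{3} \approx 815.33$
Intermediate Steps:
$I = \frac{1}{3}$ ($I = \left(- \frac{1}{3}\right) \left(-1\right) = \frac{1}{3} \approx 0.33333$)
$f{\left(M,z \right)} = \frac{17}{3}$ ($f{\left(M,z \right)} = 6 - \frac{1}{3} = \frac{17}{3}$)
$f{\left(-1,9 \right)} 155 - 63 = \frac{17}{3} \cdot 155 - 63 = \frac{2635}{3} - 63 = \frac{2446}{3}$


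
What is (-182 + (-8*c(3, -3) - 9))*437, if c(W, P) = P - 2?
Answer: -65987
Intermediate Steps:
c(W, P) = -2 + P
(-182 + (-8*c(3, -3) - 9))*437 = (-182 + (-8*(-2 - 3) - 9))*437 = (-182 + (-8*(-5) - 9))*437 = (-182 + (40 - 9))*437 = (-182 + 31)*437 = -151*437 = -65987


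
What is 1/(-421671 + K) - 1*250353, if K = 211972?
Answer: -52498773748/209699 ≈ -2.5035e+5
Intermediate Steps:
1/(-421671 + K) - 1*250353 = 1/(-421671 + 211972) - 1*250353 = 1/(-209699) - 250353 = -1/209699 - 250353 = -52498773748/209699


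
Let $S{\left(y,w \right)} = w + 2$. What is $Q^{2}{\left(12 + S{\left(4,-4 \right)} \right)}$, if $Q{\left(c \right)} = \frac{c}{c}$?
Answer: $1$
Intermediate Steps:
$S{\left(y,w \right)} = 2 + w$
$Q{\left(c \right)} = 1$
$Q^{2}{\left(12 + S{\left(4,-4 \right)} \right)} = 1^{2} = 1$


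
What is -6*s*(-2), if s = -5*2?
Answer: -120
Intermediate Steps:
s = -10
-6*s*(-2) = -6*(-10)*(-2) = 60*(-2) = -120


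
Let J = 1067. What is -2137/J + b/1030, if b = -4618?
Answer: -3564258/549505 ≈ -6.4863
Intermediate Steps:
-2137/J + b/1030 = -2137/1067 - 4618/1030 = -2137*1/1067 - 4618*1/1030 = -2137/1067 - 2309/515 = -3564258/549505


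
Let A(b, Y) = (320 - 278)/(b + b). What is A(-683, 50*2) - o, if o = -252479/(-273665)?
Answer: -178190122/186913195 ≈ -0.95333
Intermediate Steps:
A(b, Y) = 21/b (A(b, Y) = 42/((2*b)) = 42*(1/(2*b)) = 21/b)
o = 252479/273665 (o = -252479*(-1/273665) = 252479/273665 ≈ 0.92258)
A(-683, 50*2) - o = 21/(-683) - 1*252479/273665 = 21*(-1/683) - 252479/273665 = -21/683 - 252479/273665 = -178190122/186913195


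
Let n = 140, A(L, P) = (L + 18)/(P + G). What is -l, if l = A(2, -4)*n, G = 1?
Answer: 2800/3 ≈ 933.33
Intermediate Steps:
A(L, P) = (18 + L)/(1 + P) (A(L, P) = (L + 18)/(P + 1) = (18 + L)/(1 + P))
l = -2800/3 (l = ((18 + 2)/(1 - 4))*140 = (20/(-3))*140 = -1/3*20*140 = -20/3*140 = -2800/3 ≈ -933.33)
-l = -1*(-2800/3) = 2800/3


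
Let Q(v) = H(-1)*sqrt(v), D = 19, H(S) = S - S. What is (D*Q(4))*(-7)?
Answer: 0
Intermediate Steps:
H(S) = 0
Q(v) = 0 (Q(v) = 0*sqrt(v) = 0)
(D*Q(4))*(-7) = (19*0)*(-7) = 0*(-7) = 0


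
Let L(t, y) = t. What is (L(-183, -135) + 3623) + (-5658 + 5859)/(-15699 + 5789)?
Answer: 34090199/9910 ≈ 3440.0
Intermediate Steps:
(L(-183, -135) + 3623) + (-5658 + 5859)/(-15699 + 5789) = (-183 + 3623) + (-5658 + 5859)/(-15699 + 5789) = 3440 + 201/(-9910) = 3440 + 201*(-1/9910) = 3440 - 201/9910 = 34090199/9910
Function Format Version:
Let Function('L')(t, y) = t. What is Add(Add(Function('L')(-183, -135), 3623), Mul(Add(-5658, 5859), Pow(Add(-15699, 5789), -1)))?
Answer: Rational(34090199, 9910) ≈ 3440.0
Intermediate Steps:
Add(Add(Function('L')(-183, -135), 3623), Mul(Add(-5658, 5859), Pow(Add(-15699, 5789), -1))) = Add(Add(-183, 3623), Mul(Add(-5658, 5859), Pow(Add(-15699, 5789), -1))) = Add(3440, Mul(201, Pow(-9910, -1))) = Add(3440, Mul(201, Rational(-1, 9910))) = Add(3440, Rational(-201, 9910)) = Rational(34090199, 9910)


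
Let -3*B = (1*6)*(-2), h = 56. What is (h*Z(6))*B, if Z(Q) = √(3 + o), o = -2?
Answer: 224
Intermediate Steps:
B = 4 (B = -1*6*(-2)/3 = -2*(-2) = -⅓*(-12) = 4)
Z(Q) = 1 (Z(Q) = √(3 - 2) = √1 = 1)
(h*Z(6))*B = (56*1)*4 = 56*4 = 224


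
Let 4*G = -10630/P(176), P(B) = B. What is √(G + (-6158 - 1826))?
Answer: I*√61945026/88 ≈ 89.438*I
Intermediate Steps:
G = -5315/352 (G = (-10630/176)/4 = (-10630*1/176)/4 = (¼)*(-5315/88) = -5315/352 ≈ -15.099)
√(G + (-6158 - 1826)) = √(-5315/352 + (-6158 - 1826)) = √(-5315/352 - 7984) = √(-2815683/352) = I*√61945026/88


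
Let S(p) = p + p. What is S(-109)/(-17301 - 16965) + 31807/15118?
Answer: 546597193/259016694 ≈ 2.1103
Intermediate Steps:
S(p) = 2*p
S(-109)/(-17301 - 16965) + 31807/15118 = (2*(-109))/(-17301 - 16965) + 31807/15118 = -218/(-34266) + 31807*(1/15118) = -218*(-1/34266) + 31807/15118 = 109/17133 + 31807/15118 = 546597193/259016694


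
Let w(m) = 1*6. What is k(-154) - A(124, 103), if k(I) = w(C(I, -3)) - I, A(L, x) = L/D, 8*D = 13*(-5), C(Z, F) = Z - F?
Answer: 11392/65 ≈ 175.26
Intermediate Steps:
D = -65/8 (D = (13*(-5))/8 = (1/8)*(-65) = -65/8 ≈ -8.1250)
w(m) = 6
A(L, x) = -8*L/65 (A(L, x) = L/(-65/8) = L*(-8/65) = -8*L/65)
k(I) = 6 - I
k(-154) - A(124, 103) = (6 - 1*(-154)) - (-8)*124/65 = (6 + 154) - 1*(-992/65) = 160 + 992/65 = 11392/65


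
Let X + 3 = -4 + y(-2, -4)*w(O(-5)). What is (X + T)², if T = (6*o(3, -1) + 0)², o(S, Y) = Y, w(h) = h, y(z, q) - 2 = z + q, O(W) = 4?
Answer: 169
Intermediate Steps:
y(z, q) = 2 + q + z (y(z, q) = 2 + (z + q) = 2 + (q + z) = 2 + q + z)
X = -23 (X = -3 + (-4 + (2 - 4 - 2)*4) = -3 + (-4 - 4*4) = -3 + (-4 - 16) = -3 - 20 = -23)
T = 36 (T = (6*(-1) + 0)² = (-6 + 0)² = (-6)² = 36)
(X + T)² = (-23 + 36)² = 13² = 169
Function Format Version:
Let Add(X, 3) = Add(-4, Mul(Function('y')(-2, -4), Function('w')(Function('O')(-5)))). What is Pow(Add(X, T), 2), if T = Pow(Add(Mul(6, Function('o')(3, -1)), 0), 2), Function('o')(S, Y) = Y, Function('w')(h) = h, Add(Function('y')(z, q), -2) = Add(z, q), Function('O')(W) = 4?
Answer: 169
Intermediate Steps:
Function('y')(z, q) = Add(2, q, z) (Function('y')(z, q) = Add(2, Add(z, q)) = Add(2, Add(q, z)) = Add(2, q, z))
X = -23 (X = Add(-3, Add(-4, Mul(Add(2, -4, -2), 4))) = Add(-3, Add(-4, Mul(-4, 4))) = Add(-3, Add(-4, -16)) = Add(-3, -20) = -23)
T = 36 (T = Pow(Add(Mul(6, -1), 0), 2) = Pow(Add(-6, 0), 2) = Pow(-6, 2) = 36)
Pow(Add(X, T), 2) = Pow(Add(-23, 36), 2) = Pow(13, 2) = 169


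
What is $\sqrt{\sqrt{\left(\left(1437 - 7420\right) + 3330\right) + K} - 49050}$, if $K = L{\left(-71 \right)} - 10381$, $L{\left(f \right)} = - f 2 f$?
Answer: $\sqrt{-49050 + 2 i \sqrt{5779}} \approx 0.3432 + 221.47 i$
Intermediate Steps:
$L{\left(f \right)} = - 2 f^{2}$ ($L{\left(f \right)} = - 2 f f = - 2 f^{2}$)
$K = -20463$ ($K = - 2 \left(-71\right)^{2} - 10381 = \left(-2\right) 5041 - 10381 = -10082 - 10381 = -20463$)
$\sqrt{\sqrt{\left(\left(1437 - 7420\right) + 3330\right) + K} - 49050} = \sqrt{\sqrt{\left(\left(1437 - 7420\right) + 3330\right) - 20463} - 49050} = \sqrt{\sqrt{\left(-5983 + 3330\right) - 20463} - 49050} = \sqrt{\sqrt{-2653 - 20463} - 49050} = \sqrt{\sqrt{-23116} - 49050} = \sqrt{2 i \sqrt{5779} - 49050} = \sqrt{-49050 + 2 i \sqrt{5779}}$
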